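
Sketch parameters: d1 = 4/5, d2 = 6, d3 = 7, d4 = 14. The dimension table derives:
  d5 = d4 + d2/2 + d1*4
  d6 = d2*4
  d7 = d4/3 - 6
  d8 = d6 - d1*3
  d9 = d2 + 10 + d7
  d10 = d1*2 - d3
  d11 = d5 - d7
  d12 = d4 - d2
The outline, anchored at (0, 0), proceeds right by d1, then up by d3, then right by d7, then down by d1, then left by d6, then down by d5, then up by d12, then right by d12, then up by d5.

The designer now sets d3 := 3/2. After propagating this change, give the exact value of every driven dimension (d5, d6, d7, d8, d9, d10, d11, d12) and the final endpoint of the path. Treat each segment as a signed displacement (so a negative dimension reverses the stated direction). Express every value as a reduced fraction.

d5 = 101/5
d6 = 24
d7 = -4/3
d8 = 108/5
d9 = 44/3
d10 = 1/10
d11 = 323/15
d12 = 8
endpoint = (-248/15, 87/10)

Apply edit: d3 := 3/2
  d5 = d4 + d2/2 + d1*4 = 101/5
  d6 = d2*4 = 24
  d7 = d4/3 - 6 = -4/3
  d8 = d6 - d1*3 = 108/5
  d9 = d2 + 10 + d7 = 44/3
  d10 = d1*2 - d3 = 1/10
  d11 = d5 - d7 = 323/15
  d12 = d4 - d2 = 8
Walk from origin (0, 0):
  seg 1: right by d1 = 4/5 → (4/5, 0)
  seg 2: up by d3 = 3/2 → (4/5, 3/2)
  seg 3: right by d7 = -4/3 → (-8/15, 3/2)
  seg 4: down by d1 = 4/5 → (-8/15, 7/10)
  seg 5: left by d6 = 24 → (-368/15, 7/10)
  seg 6: down by d5 = 101/5 → (-368/15, -39/2)
  seg 7: up by d12 = 8 → (-368/15, -23/2)
  seg 8: right by d12 = 8 → (-248/15, -23/2)
  seg 9: up by d5 = 101/5 → (-248/15, 87/10)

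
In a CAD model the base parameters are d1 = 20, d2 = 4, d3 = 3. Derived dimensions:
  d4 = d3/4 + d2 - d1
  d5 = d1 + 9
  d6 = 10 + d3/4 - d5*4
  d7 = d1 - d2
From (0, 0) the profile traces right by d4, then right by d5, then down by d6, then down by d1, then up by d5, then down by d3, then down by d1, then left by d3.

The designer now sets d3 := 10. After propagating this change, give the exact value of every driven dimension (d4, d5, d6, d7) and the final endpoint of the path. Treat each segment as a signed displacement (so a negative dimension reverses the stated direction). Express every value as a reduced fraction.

Apply edit: d3 := 10
  d4 = d3/4 + d2 - d1 = -27/2
  d5 = d1 + 9 = 29
  d6 = 10 + d3/4 - d5*4 = -207/2
  d7 = d1 - d2 = 16
Walk from origin (0, 0):
  seg 1: right by d4 = -27/2 → (-27/2, 0)
  seg 2: right by d5 = 29 → (31/2, 0)
  seg 3: down by d6 = -207/2 → (31/2, 207/2)
  seg 4: down by d1 = 20 → (31/2, 167/2)
  seg 5: up by d5 = 29 → (31/2, 225/2)
  seg 6: down by d3 = 10 → (31/2, 205/2)
  seg 7: down by d1 = 20 → (31/2, 165/2)
  seg 8: left by d3 = 10 → (11/2, 165/2)

d4 = -27/2
d5 = 29
d6 = -207/2
d7 = 16
endpoint = (11/2, 165/2)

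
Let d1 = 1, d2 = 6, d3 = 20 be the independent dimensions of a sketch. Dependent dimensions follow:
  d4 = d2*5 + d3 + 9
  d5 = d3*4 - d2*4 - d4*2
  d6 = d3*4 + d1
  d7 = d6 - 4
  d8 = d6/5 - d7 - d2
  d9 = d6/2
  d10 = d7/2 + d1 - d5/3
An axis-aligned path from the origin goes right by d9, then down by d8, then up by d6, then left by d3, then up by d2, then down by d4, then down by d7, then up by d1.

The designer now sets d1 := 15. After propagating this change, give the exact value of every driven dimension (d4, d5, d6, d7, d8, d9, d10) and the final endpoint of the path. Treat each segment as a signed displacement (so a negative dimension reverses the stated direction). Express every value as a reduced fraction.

Apply edit: d1 := 15
  d4 = d2*5 + d3 + 9 = 59
  d5 = d3*4 - d2*4 - d4*2 = -62
  d6 = d3*4 + d1 = 95
  d7 = d6 - 4 = 91
  d8 = d6/5 - d7 - d2 = -78
  d9 = d6/2 = 95/2
  d10 = d7/2 + d1 - d5/3 = 487/6
Walk from origin (0, 0):
  seg 1: right by d9 = 95/2 → (95/2, 0)
  seg 2: down by d8 = -78 → (95/2, 78)
  seg 3: up by d6 = 95 → (95/2, 173)
  seg 4: left by d3 = 20 → (55/2, 173)
  seg 5: up by d2 = 6 → (55/2, 179)
  seg 6: down by d4 = 59 → (55/2, 120)
  seg 7: down by d7 = 91 → (55/2, 29)
  seg 8: up by d1 = 15 → (55/2, 44)

d4 = 59
d5 = -62
d6 = 95
d7 = 91
d8 = -78
d9 = 95/2
d10 = 487/6
endpoint = (55/2, 44)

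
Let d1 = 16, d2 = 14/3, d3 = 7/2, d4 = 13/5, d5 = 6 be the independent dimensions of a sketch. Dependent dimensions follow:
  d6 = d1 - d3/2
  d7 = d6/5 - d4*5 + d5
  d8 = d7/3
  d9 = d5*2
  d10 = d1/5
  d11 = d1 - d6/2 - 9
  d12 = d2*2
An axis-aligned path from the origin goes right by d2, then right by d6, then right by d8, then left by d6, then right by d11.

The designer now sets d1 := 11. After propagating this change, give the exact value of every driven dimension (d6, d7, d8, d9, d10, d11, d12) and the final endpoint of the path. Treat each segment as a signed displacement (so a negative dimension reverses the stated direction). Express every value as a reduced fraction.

d6 = 37/4
d7 = -103/20
d8 = -103/60
d9 = 12
d10 = 11/5
d11 = -21/8
d12 = 28/3
endpoint = (13/40, 0)

Apply edit: d1 := 11
  d6 = d1 - d3/2 = 37/4
  d7 = d6/5 - d4*5 + d5 = -103/20
  d8 = d7/3 = -103/60
  d9 = d5*2 = 12
  d10 = d1/5 = 11/5
  d11 = d1 - d6/2 - 9 = -21/8
  d12 = d2*2 = 28/3
Walk from origin (0, 0):
  seg 1: right by d2 = 14/3 → (14/3, 0)
  seg 2: right by d6 = 37/4 → (167/12, 0)
  seg 3: right by d8 = -103/60 → (61/5, 0)
  seg 4: left by d6 = 37/4 → (59/20, 0)
  seg 5: right by d11 = -21/8 → (13/40, 0)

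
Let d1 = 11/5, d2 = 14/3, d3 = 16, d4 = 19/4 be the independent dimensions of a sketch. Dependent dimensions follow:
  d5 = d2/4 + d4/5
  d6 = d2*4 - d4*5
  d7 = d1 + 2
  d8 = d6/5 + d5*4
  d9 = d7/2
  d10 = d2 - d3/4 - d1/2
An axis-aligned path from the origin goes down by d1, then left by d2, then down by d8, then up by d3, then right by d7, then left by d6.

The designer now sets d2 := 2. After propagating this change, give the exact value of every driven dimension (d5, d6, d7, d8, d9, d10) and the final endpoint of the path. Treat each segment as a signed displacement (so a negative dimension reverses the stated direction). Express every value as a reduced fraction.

d5 = 29/20
d6 = -63/4
d7 = 21/5
d8 = 53/20
d9 = 21/10
d10 = -31/10
endpoint = (359/20, 223/20)

Apply edit: d2 := 2
  d5 = d2/4 + d4/5 = 29/20
  d6 = d2*4 - d4*5 = -63/4
  d7 = d1 + 2 = 21/5
  d8 = d6/5 + d5*4 = 53/20
  d9 = d7/2 = 21/10
  d10 = d2 - d3/4 - d1/2 = -31/10
Walk from origin (0, 0):
  seg 1: down by d1 = 11/5 → (0, -11/5)
  seg 2: left by d2 = 2 → (-2, -11/5)
  seg 3: down by d8 = 53/20 → (-2, -97/20)
  seg 4: up by d3 = 16 → (-2, 223/20)
  seg 5: right by d7 = 21/5 → (11/5, 223/20)
  seg 6: left by d6 = -63/4 → (359/20, 223/20)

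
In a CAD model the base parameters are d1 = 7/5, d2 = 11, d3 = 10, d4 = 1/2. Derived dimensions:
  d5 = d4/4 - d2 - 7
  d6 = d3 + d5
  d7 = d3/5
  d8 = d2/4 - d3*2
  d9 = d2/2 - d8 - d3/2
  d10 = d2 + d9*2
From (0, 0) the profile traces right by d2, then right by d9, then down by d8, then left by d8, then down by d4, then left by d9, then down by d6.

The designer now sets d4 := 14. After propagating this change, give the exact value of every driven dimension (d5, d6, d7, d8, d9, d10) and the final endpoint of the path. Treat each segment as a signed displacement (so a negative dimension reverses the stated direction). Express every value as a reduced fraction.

d5 = -29/2
d6 = -9/2
d7 = 2
d8 = -69/4
d9 = 71/4
d10 = 93/2
endpoint = (113/4, 31/4)

Apply edit: d4 := 14
  d5 = d4/4 - d2 - 7 = -29/2
  d6 = d3 + d5 = -9/2
  d7 = d3/5 = 2
  d8 = d2/4 - d3*2 = -69/4
  d9 = d2/2 - d8 - d3/2 = 71/4
  d10 = d2 + d9*2 = 93/2
Walk from origin (0, 0):
  seg 1: right by d2 = 11 → (11, 0)
  seg 2: right by d9 = 71/4 → (115/4, 0)
  seg 3: down by d8 = -69/4 → (115/4, 69/4)
  seg 4: left by d8 = -69/4 → (46, 69/4)
  seg 5: down by d4 = 14 → (46, 13/4)
  seg 6: left by d9 = 71/4 → (113/4, 13/4)
  seg 7: down by d6 = -9/2 → (113/4, 31/4)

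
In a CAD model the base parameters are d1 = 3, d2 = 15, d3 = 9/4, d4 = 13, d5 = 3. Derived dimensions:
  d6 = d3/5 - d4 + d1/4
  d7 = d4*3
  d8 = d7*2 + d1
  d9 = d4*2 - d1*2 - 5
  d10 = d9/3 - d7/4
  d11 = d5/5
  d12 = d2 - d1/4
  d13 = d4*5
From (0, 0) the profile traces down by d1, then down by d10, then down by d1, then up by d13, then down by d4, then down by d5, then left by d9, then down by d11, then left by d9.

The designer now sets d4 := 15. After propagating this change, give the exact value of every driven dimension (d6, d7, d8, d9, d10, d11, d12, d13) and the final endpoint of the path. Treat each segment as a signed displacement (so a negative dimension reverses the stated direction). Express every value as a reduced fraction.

Apply edit: d4 := 15
  d6 = d3/5 - d4 + d1/4 = -69/5
  d7 = d4*3 = 45
  d8 = d7*2 + d1 = 93
  d9 = d4*2 - d1*2 - 5 = 19
  d10 = d9/3 - d7/4 = -59/12
  d11 = d5/5 = 3/5
  d12 = d2 - d1/4 = 57/4
  d13 = d4*5 = 75
Walk from origin (0, 0):
  seg 1: down by d1 = 3 → (0, -3)
  seg 2: down by d10 = -59/12 → (0, 23/12)
  seg 3: down by d1 = 3 → (0, -13/12)
  seg 4: up by d13 = 75 → (0, 887/12)
  seg 5: down by d4 = 15 → (0, 707/12)
  seg 6: down by d5 = 3 → (0, 671/12)
  seg 7: left by d9 = 19 → (-19, 671/12)
  seg 8: down by d11 = 3/5 → (-19, 3319/60)
  seg 9: left by d9 = 19 → (-38, 3319/60)

d6 = -69/5
d7 = 45
d8 = 93
d9 = 19
d10 = -59/12
d11 = 3/5
d12 = 57/4
d13 = 75
endpoint = (-38, 3319/60)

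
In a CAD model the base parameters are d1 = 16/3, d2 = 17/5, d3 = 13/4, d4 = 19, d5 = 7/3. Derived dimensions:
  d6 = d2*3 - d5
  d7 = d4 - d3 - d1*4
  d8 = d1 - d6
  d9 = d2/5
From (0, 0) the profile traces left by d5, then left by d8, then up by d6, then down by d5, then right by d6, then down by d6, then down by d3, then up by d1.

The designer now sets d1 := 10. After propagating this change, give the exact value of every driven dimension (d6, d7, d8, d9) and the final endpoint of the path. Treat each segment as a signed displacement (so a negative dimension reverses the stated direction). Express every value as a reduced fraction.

Apply edit: d1 := 10
  d6 = d2*3 - d5 = 118/15
  d7 = d4 - d3 - d1*4 = -97/4
  d8 = d1 - d6 = 32/15
  d9 = d2/5 = 17/25
Walk from origin (0, 0):
  seg 1: left by d5 = 7/3 → (-7/3, 0)
  seg 2: left by d8 = 32/15 → (-67/15, 0)
  seg 3: up by d6 = 118/15 → (-67/15, 118/15)
  seg 4: down by d5 = 7/3 → (-67/15, 83/15)
  seg 5: right by d6 = 118/15 → (17/5, 83/15)
  seg 6: down by d6 = 118/15 → (17/5, -7/3)
  seg 7: down by d3 = 13/4 → (17/5, -67/12)
  seg 8: up by d1 = 10 → (17/5, 53/12)

d6 = 118/15
d7 = -97/4
d8 = 32/15
d9 = 17/25
endpoint = (17/5, 53/12)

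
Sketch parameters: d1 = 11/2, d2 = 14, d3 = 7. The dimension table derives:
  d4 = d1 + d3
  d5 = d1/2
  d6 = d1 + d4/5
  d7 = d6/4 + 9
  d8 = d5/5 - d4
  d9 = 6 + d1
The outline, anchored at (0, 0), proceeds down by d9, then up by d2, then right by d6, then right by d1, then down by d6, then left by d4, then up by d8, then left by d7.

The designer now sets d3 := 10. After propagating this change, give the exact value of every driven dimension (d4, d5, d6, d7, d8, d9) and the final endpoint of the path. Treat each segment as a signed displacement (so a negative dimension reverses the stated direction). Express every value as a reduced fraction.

d4 = 31/2
d5 = 11/4
d6 = 43/5
d7 = 223/20
d8 = -299/20
d9 = 23/2
endpoint = (-251/20, -421/20)

Apply edit: d3 := 10
  d4 = d1 + d3 = 31/2
  d5 = d1/2 = 11/4
  d6 = d1 + d4/5 = 43/5
  d7 = d6/4 + 9 = 223/20
  d8 = d5/5 - d4 = -299/20
  d9 = 6 + d1 = 23/2
Walk from origin (0, 0):
  seg 1: down by d9 = 23/2 → (0, -23/2)
  seg 2: up by d2 = 14 → (0, 5/2)
  seg 3: right by d6 = 43/5 → (43/5, 5/2)
  seg 4: right by d1 = 11/2 → (141/10, 5/2)
  seg 5: down by d6 = 43/5 → (141/10, -61/10)
  seg 6: left by d4 = 31/2 → (-7/5, -61/10)
  seg 7: up by d8 = -299/20 → (-7/5, -421/20)
  seg 8: left by d7 = 223/20 → (-251/20, -421/20)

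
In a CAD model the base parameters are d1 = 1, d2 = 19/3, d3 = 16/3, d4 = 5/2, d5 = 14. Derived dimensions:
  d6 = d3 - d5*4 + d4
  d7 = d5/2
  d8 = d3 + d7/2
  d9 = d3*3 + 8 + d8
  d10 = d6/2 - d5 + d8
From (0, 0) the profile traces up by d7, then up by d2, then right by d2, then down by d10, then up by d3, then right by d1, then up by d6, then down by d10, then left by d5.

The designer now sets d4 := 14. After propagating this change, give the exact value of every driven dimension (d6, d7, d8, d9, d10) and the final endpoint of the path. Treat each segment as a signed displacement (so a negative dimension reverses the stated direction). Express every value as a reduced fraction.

d6 = -110/3
d7 = 7
d8 = 53/6
d9 = 197/6
d10 = -47/2
endpoint = (-20/3, 29)

Apply edit: d4 := 14
  d6 = d3 - d5*4 + d4 = -110/3
  d7 = d5/2 = 7
  d8 = d3 + d7/2 = 53/6
  d9 = d3*3 + 8 + d8 = 197/6
  d10 = d6/2 - d5 + d8 = -47/2
Walk from origin (0, 0):
  seg 1: up by d7 = 7 → (0, 7)
  seg 2: up by d2 = 19/3 → (0, 40/3)
  seg 3: right by d2 = 19/3 → (19/3, 40/3)
  seg 4: down by d10 = -47/2 → (19/3, 221/6)
  seg 5: up by d3 = 16/3 → (19/3, 253/6)
  seg 6: right by d1 = 1 → (22/3, 253/6)
  seg 7: up by d6 = -110/3 → (22/3, 11/2)
  seg 8: down by d10 = -47/2 → (22/3, 29)
  seg 9: left by d5 = 14 → (-20/3, 29)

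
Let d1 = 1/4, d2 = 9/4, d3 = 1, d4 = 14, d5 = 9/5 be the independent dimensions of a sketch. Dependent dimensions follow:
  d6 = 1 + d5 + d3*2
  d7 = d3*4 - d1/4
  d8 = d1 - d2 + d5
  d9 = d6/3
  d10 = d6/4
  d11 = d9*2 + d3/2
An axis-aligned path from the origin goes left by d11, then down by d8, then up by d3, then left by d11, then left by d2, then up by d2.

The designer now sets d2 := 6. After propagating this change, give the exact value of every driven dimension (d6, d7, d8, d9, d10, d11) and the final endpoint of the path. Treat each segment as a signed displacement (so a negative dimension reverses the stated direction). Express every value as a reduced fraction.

Apply edit: d2 := 6
  d6 = 1 + d5 + d3*2 = 24/5
  d7 = d3*4 - d1/4 = 63/16
  d8 = d1 - d2 + d5 = -79/20
  d9 = d6/3 = 8/5
  d10 = d6/4 = 6/5
  d11 = d9*2 + d3/2 = 37/10
Walk from origin (0, 0):
  seg 1: left by d11 = 37/10 → (-37/10, 0)
  seg 2: down by d8 = -79/20 → (-37/10, 79/20)
  seg 3: up by d3 = 1 → (-37/10, 99/20)
  seg 4: left by d11 = 37/10 → (-37/5, 99/20)
  seg 5: left by d2 = 6 → (-67/5, 99/20)
  seg 6: up by d2 = 6 → (-67/5, 219/20)

d6 = 24/5
d7 = 63/16
d8 = -79/20
d9 = 8/5
d10 = 6/5
d11 = 37/10
endpoint = (-67/5, 219/20)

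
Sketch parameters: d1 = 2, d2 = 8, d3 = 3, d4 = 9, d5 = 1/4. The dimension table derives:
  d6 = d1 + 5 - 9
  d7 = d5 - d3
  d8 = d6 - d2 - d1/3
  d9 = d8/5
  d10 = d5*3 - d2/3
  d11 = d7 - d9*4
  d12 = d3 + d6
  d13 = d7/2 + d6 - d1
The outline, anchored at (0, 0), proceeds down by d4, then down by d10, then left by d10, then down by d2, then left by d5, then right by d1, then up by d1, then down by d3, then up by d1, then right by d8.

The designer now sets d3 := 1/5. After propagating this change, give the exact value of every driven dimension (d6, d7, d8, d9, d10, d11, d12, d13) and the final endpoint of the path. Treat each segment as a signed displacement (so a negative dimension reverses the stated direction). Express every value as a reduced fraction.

d6 = -2
d7 = 1/20
d8 = -32/3
d9 = -32/15
d10 = -23/12
d11 = 103/12
d12 = -9/5
d13 = -159/40
endpoint = (-7, -677/60)

Apply edit: d3 := 1/5
  d6 = d1 + 5 - 9 = -2
  d7 = d5 - d3 = 1/20
  d8 = d6 - d2 - d1/3 = -32/3
  d9 = d8/5 = -32/15
  d10 = d5*3 - d2/3 = -23/12
  d11 = d7 - d9*4 = 103/12
  d12 = d3 + d6 = -9/5
  d13 = d7/2 + d6 - d1 = -159/40
Walk from origin (0, 0):
  seg 1: down by d4 = 9 → (0, -9)
  seg 2: down by d10 = -23/12 → (0, -85/12)
  seg 3: left by d10 = -23/12 → (23/12, -85/12)
  seg 4: down by d2 = 8 → (23/12, -181/12)
  seg 5: left by d5 = 1/4 → (5/3, -181/12)
  seg 6: right by d1 = 2 → (11/3, -181/12)
  seg 7: up by d1 = 2 → (11/3, -157/12)
  seg 8: down by d3 = 1/5 → (11/3, -797/60)
  seg 9: up by d1 = 2 → (11/3, -677/60)
  seg 10: right by d8 = -32/3 → (-7, -677/60)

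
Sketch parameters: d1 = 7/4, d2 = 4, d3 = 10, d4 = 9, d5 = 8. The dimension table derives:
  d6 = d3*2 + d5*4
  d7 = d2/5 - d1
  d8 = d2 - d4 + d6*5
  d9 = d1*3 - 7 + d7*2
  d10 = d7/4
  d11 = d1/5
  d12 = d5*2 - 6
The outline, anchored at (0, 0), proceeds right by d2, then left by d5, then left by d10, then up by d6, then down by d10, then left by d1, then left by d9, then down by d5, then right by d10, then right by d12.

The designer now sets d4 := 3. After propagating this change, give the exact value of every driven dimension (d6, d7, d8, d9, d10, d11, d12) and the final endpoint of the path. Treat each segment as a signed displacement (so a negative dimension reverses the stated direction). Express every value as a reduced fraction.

Apply edit: d4 := 3
  d6 = d3*2 + d5*4 = 52
  d7 = d2/5 - d1 = -19/20
  d8 = d2 - d4 + d6*5 = 261
  d9 = d1*3 - 7 + d7*2 = -73/20
  d10 = d7/4 = -19/80
  d11 = d1/5 = 7/20
  d12 = d5*2 - 6 = 10
Walk from origin (0, 0):
  seg 1: right by d2 = 4 → (4, 0)
  seg 2: left by d5 = 8 → (-4, 0)
  seg 3: left by d10 = -19/80 → (-301/80, 0)
  seg 4: up by d6 = 52 → (-301/80, 52)
  seg 5: down by d10 = -19/80 → (-301/80, 4179/80)
  seg 6: left by d1 = 7/4 → (-441/80, 4179/80)
  seg 7: left by d9 = -73/20 → (-149/80, 4179/80)
  seg 8: down by d5 = 8 → (-149/80, 3539/80)
  seg 9: right by d10 = -19/80 → (-21/10, 3539/80)
  seg 10: right by d12 = 10 → (79/10, 3539/80)

d6 = 52
d7 = -19/20
d8 = 261
d9 = -73/20
d10 = -19/80
d11 = 7/20
d12 = 10
endpoint = (79/10, 3539/80)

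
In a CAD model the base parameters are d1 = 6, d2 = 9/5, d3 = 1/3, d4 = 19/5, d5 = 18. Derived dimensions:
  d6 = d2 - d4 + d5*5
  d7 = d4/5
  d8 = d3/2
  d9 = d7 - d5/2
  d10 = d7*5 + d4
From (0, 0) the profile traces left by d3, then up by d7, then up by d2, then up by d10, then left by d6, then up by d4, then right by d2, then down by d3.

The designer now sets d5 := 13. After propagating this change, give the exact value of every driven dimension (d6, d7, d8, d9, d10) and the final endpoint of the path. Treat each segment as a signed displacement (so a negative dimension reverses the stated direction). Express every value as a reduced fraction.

d6 = 63
d7 = 19/25
d8 = 1/6
d9 = -287/50
d10 = 38/5
endpoint = (-923/15, 1022/75)

Apply edit: d5 := 13
  d6 = d2 - d4 + d5*5 = 63
  d7 = d4/5 = 19/25
  d8 = d3/2 = 1/6
  d9 = d7 - d5/2 = -287/50
  d10 = d7*5 + d4 = 38/5
Walk from origin (0, 0):
  seg 1: left by d3 = 1/3 → (-1/3, 0)
  seg 2: up by d7 = 19/25 → (-1/3, 19/25)
  seg 3: up by d2 = 9/5 → (-1/3, 64/25)
  seg 4: up by d10 = 38/5 → (-1/3, 254/25)
  seg 5: left by d6 = 63 → (-190/3, 254/25)
  seg 6: up by d4 = 19/5 → (-190/3, 349/25)
  seg 7: right by d2 = 9/5 → (-923/15, 349/25)
  seg 8: down by d3 = 1/3 → (-923/15, 1022/75)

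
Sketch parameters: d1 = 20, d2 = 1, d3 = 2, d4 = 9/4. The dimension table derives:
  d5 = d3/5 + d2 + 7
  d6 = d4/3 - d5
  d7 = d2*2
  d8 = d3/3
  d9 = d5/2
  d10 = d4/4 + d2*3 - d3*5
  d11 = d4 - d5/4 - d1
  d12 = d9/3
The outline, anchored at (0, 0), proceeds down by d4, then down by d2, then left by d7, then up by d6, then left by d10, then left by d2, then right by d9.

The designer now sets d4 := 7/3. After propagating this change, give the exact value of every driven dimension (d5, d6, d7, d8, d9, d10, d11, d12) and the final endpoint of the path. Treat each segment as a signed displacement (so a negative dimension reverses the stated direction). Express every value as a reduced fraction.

Apply edit: d4 := 7/3
  d5 = d3/5 + d2 + 7 = 42/5
  d6 = d4/3 - d5 = -343/45
  d7 = d2*2 = 2
  d8 = d3/3 = 2/3
  d9 = d5/2 = 21/5
  d10 = d4/4 + d2*3 - d3*5 = -77/12
  d11 = d4 - d5/4 - d1 = -593/30
  d12 = d9/3 = 7/5
Walk from origin (0, 0):
  seg 1: down by d4 = 7/3 → (0, -7/3)
  seg 2: down by d2 = 1 → (0, -10/3)
  seg 3: left by d7 = 2 → (-2, -10/3)
  seg 4: up by d6 = -343/45 → (-2, -493/45)
  seg 5: left by d10 = -77/12 → (53/12, -493/45)
  seg 6: left by d2 = 1 → (41/12, -493/45)
  seg 7: right by d9 = 21/5 → (457/60, -493/45)

d5 = 42/5
d6 = -343/45
d7 = 2
d8 = 2/3
d9 = 21/5
d10 = -77/12
d11 = -593/30
d12 = 7/5
endpoint = (457/60, -493/45)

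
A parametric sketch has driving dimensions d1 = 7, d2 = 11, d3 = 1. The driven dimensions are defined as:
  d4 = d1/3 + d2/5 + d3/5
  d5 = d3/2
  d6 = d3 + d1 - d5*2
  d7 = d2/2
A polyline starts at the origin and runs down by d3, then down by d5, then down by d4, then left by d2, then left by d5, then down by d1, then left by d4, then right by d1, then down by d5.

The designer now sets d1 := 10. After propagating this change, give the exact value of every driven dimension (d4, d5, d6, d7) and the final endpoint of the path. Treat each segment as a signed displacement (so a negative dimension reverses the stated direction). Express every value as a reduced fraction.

d4 = 86/15
d5 = 1/2
d6 = 10
d7 = 11/2
endpoint = (-217/30, -266/15)

Apply edit: d1 := 10
  d4 = d1/3 + d2/5 + d3/5 = 86/15
  d5 = d3/2 = 1/2
  d6 = d3 + d1 - d5*2 = 10
  d7 = d2/2 = 11/2
Walk from origin (0, 0):
  seg 1: down by d3 = 1 → (0, -1)
  seg 2: down by d5 = 1/2 → (0, -3/2)
  seg 3: down by d4 = 86/15 → (0, -217/30)
  seg 4: left by d2 = 11 → (-11, -217/30)
  seg 5: left by d5 = 1/2 → (-23/2, -217/30)
  seg 6: down by d1 = 10 → (-23/2, -517/30)
  seg 7: left by d4 = 86/15 → (-517/30, -517/30)
  seg 8: right by d1 = 10 → (-217/30, -517/30)
  seg 9: down by d5 = 1/2 → (-217/30, -266/15)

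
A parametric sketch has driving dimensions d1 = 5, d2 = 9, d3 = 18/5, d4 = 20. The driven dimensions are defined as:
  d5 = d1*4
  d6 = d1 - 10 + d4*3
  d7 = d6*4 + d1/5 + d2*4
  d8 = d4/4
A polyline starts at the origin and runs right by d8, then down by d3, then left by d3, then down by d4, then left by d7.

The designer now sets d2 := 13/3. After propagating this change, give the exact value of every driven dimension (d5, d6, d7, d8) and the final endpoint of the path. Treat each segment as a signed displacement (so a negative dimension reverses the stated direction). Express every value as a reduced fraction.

Apply edit: d2 := 13/3
  d5 = d1*4 = 20
  d6 = d1 - 10 + d4*3 = 55
  d7 = d6*4 + d1/5 + d2*4 = 715/3
  d8 = d4/4 = 5
Walk from origin (0, 0):
  seg 1: right by d8 = 5 → (5, 0)
  seg 2: down by d3 = 18/5 → (5, -18/5)
  seg 3: left by d3 = 18/5 → (7/5, -18/5)
  seg 4: down by d4 = 20 → (7/5, -118/5)
  seg 5: left by d7 = 715/3 → (-3554/15, -118/5)

d5 = 20
d6 = 55
d7 = 715/3
d8 = 5
endpoint = (-3554/15, -118/5)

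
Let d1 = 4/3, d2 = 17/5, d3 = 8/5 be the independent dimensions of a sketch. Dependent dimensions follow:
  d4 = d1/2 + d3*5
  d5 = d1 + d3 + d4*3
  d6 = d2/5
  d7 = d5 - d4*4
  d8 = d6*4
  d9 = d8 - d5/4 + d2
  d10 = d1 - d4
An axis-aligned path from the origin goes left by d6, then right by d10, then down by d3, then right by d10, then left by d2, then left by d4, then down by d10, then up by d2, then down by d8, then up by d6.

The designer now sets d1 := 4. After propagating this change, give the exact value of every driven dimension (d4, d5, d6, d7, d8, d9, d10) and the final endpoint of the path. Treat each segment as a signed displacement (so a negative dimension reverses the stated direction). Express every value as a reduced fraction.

Apply edit: d1 := 4
  d4 = d1/2 + d3*5 = 10
  d5 = d1 + d3 + d4*3 = 178/5
  d6 = d2/5 = 17/25
  d7 = d5 - d4*4 = -22/5
  d8 = d6*4 = 68/25
  d9 = d8 - d5/4 + d2 = -139/50
  d10 = d1 - d4 = -6
Walk from origin (0, 0):
  seg 1: left by d6 = 17/25 → (-17/25, 0)
  seg 2: right by d10 = -6 → (-167/25, 0)
  seg 3: down by d3 = 8/5 → (-167/25, -8/5)
  seg 4: right by d10 = -6 → (-317/25, -8/5)
  seg 5: left by d2 = 17/5 → (-402/25, -8/5)
  seg 6: left by d4 = 10 → (-652/25, -8/5)
  seg 7: down by d10 = -6 → (-652/25, 22/5)
  seg 8: up by d2 = 17/5 → (-652/25, 39/5)
  seg 9: down by d8 = 68/25 → (-652/25, 127/25)
  seg 10: up by d6 = 17/25 → (-652/25, 144/25)

d4 = 10
d5 = 178/5
d6 = 17/25
d7 = -22/5
d8 = 68/25
d9 = -139/50
d10 = -6
endpoint = (-652/25, 144/25)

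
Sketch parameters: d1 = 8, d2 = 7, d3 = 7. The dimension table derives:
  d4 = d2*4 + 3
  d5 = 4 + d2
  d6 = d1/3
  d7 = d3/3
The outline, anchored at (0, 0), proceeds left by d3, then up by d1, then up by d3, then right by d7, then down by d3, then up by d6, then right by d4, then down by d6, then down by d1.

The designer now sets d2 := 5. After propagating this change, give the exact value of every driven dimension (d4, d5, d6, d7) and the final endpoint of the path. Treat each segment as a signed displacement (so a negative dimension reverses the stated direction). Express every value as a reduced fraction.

Apply edit: d2 := 5
  d4 = d2*4 + 3 = 23
  d5 = 4 + d2 = 9
  d6 = d1/3 = 8/3
  d7 = d3/3 = 7/3
Walk from origin (0, 0):
  seg 1: left by d3 = 7 → (-7, 0)
  seg 2: up by d1 = 8 → (-7, 8)
  seg 3: up by d3 = 7 → (-7, 15)
  seg 4: right by d7 = 7/3 → (-14/3, 15)
  seg 5: down by d3 = 7 → (-14/3, 8)
  seg 6: up by d6 = 8/3 → (-14/3, 32/3)
  seg 7: right by d4 = 23 → (55/3, 32/3)
  seg 8: down by d6 = 8/3 → (55/3, 8)
  seg 9: down by d1 = 8 → (55/3, 0)

d4 = 23
d5 = 9
d6 = 8/3
d7 = 7/3
endpoint = (55/3, 0)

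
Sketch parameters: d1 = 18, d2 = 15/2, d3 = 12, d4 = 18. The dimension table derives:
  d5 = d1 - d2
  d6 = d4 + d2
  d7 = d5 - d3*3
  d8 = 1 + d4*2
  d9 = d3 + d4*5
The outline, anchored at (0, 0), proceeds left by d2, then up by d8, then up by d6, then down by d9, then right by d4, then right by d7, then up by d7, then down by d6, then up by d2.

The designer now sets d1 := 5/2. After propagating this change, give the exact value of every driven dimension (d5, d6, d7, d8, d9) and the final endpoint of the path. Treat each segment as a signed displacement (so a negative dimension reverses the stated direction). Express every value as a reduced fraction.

Apply edit: d1 := 5/2
  d5 = d1 - d2 = -5
  d6 = d4 + d2 = 51/2
  d7 = d5 - d3*3 = -41
  d8 = 1 + d4*2 = 37
  d9 = d3 + d4*5 = 102
Walk from origin (0, 0):
  seg 1: left by d2 = 15/2 → (-15/2, 0)
  seg 2: up by d8 = 37 → (-15/2, 37)
  seg 3: up by d6 = 51/2 → (-15/2, 125/2)
  seg 4: down by d9 = 102 → (-15/2, -79/2)
  seg 5: right by d4 = 18 → (21/2, -79/2)
  seg 6: right by d7 = -41 → (-61/2, -79/2)
  seg 7: up by d7 = -41 → (-61/2, -161/2)
  seg 8: down by d6 = 51/2 → (-61/2, -106)
  seg 9: up by d2 = 15/2 → (-61/2, -197/2)

d5 = -5
d6 = 51/2
d7 = -41
d8 = 37
d9 = 102
endpoint = (-61/2, -197/2)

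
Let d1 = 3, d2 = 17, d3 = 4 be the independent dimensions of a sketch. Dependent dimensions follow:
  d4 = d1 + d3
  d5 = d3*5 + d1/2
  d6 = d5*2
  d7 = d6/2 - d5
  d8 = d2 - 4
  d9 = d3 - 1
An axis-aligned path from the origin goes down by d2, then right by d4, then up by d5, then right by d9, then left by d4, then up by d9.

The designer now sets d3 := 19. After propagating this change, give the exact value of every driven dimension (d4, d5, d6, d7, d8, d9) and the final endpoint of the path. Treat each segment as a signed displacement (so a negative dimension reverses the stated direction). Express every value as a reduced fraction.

d4 = 22
d5 = 193/2
d6 = 193
d7 = 0
d8 = 13
d9 = 18
endpoint = (18, 195/2)

Apply edit: d3 := 19
  d4 = d1 + d3 = 22
  d5 = d3*5 + d1/2 = 193/2
  d6 = d5*2 = 193
  d7 = d6/2 - d5 = 0
  d8 = d2 - 4 = 13
  d9 = d3 - 1 = 18
Walk from origin (0, 0):
  seg 1: down by d2 = 17 → (0, -17)
  seg 2: right by d4 = 22 → (22, -17)
  seg 3: up by d5 = 193/2 → (22, 159/2)
  seg 4: right by d9 = 18 → (40, 159/2)
  seg 5: left by d4 = 22 → (18, 159/2)
  seg 6: up by d9 = 18 → (18, 195/2)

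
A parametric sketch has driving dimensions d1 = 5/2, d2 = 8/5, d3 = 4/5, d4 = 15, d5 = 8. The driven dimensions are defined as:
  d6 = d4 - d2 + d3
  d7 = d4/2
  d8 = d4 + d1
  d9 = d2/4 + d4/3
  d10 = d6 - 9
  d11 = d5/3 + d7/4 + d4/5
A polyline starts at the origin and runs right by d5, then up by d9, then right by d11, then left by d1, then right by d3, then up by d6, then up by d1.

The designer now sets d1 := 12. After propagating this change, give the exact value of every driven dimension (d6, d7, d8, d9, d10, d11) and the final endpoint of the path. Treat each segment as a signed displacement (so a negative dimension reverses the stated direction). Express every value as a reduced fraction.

Apply edit: d1 := 12
  d6 = d4 - d2 + d3 = 71/5
  d7 = d4/2 = 15/2
  d8 = d4 + d1 = 27
  d9 = d2/4 + d4/3 = 27/5
  d10 = d6 - 9 = 26/5
  d11 = d5/3 + d7/4 + d4/5 = 181/24
Walk from origin (0, 0):
  seg 1: right by d5 = 8 → (8, 0)
  seg 2: up by d9 = 27/5 → (8, 27/5)
  seg 3: right by d11 = 181/24 → (373/24, 27/5)
  seg 4: left by d1 = 12 → (85/24, 27/5)
  seg 5: right by d3 = 4/5 → (521/120, 27/5)
  seg 6: up by d6 = 71/5 → (521/120, 98/5)
  seg 7: up by d1 = 12 → (521/120, 158/5)

d6 = 71/5
d7 = 15/2
d8 = 27
d9 = 27/5
d10 = 26/5
d11 = 181/24
endpoint = (521/120, 158/5)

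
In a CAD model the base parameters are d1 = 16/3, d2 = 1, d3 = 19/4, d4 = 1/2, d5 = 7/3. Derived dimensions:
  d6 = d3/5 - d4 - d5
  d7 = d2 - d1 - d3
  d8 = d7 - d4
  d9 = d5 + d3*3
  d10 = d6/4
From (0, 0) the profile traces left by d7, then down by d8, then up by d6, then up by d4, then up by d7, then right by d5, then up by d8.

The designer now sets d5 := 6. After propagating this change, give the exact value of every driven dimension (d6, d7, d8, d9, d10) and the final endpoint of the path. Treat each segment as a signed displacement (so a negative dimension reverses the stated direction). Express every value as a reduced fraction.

Apply edit: d5 := 6
  d6 = d3/5 - d4 - d5 = -111/20
  d7 = d2 - d1 - d3 = -109/12
  d8 = d7 - d4 = -115/12
  d9 = d5 + d3*3 = 81/4
  d10 = d6/4 = -111/80
Walk from origin (0, 0):
  seg 1: left by d7 = -109/12 → (109/12, 0)
  seg 2: down by d8 = -115/12 → (109/12, 115/12)
  seg 3: up by d6 = -111/20 → (109/12, 121/30)
  seg 4: up by d4 = 1/2 → (109/12, 68/15)
  seg 5: up by d7 = -109/12 → (109/12, -91/20)
  seg 6: right by d5 = 6 → (181/12, -91/20)
  seg 7: up by d8 = -115/12 → (181/12, -212/15)

d6 = -111/20
d7 = -109/12
d8 = -115/12
d9 = 81/4
d10 = -111/80
endpoint = (181/12, -212/15)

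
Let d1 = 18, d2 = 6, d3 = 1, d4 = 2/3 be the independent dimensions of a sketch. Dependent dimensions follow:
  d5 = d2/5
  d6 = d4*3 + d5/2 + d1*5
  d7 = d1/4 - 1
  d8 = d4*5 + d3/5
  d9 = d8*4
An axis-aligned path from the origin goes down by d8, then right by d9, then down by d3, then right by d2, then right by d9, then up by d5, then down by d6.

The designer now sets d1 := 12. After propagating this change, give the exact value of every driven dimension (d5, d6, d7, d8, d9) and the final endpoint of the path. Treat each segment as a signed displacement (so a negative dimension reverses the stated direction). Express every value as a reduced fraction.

Apply edit: d1 := 12
  d5 = d2/5 = 6/5
  d6 = d4*3 + d5/2 + d1*5 = 313/5
  d7 = d1/4 - 1 = 2
  d8 = d4*5 + d3/5 = 53/15
  d9 = d8*4 = 212/15
Walk from origin (0, 0):
  seg 1: down by d8 = 53/15 → (0, -53/15)
  seg 2: right by d9 = 212/15 → (212/15, -53/15)
  seg 3: down by d3 = 1 → (212/15, -68/15)
  seg 4: right by d2 = 6 → (302/15, -68/15)
  seg 5: right by d9 = 212/15 → (514/15, -68/15)
  seg 6: up by d5 = 6/5 → (514/15, -10/3)
  seg 7: down by d6 = 313/5 → (514/15, -989/15)

d5 = 6/5
d6 = 313/5
d7 = 2
d8 = 53/15
d9 = 212/15
endpoint = (514/15, -989/15)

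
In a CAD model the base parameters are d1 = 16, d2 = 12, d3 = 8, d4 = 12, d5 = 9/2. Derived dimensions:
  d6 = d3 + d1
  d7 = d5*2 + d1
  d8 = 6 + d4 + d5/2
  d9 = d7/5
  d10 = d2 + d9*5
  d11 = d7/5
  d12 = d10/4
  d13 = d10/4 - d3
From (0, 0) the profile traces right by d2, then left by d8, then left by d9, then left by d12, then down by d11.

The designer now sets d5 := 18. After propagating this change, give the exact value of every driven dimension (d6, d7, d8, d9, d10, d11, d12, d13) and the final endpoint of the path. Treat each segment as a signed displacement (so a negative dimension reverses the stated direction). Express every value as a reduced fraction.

Apply edit: d5 := 18
  d6 = d3 + d1 = 24
  d7 = d5*2 + d1 = 52
  d8 = 6 + d4 + d5/2 = 27
  d9 = d7/5 = 52/5
  d10 = d2 + d9*5 = 64
  d11 = d7/5 = 52/5
  d12 = d10/4 = 16
  d13 = d10/4 - d3 = 8
Walk from origin (0, 0):
  seg 1: right by d2 = 12 → (12, 0)
  seg 2: left by d8 = 27 → (-15, 0)
  seg 3: left by d9 = 52/5 → (-127/5, 0)
  seg 4: left by d12 = 16 → (-207/5, 0)
  seg 5: down by d11 = 52/5 → (-207/5, -52/5)

d6 = 24
d7 = 52
d8 = 27
d9 = 52/5
d10 = 64
d11 = 52/5
d12 = 16
d13 = 8
endpoint = (-207/5, -52/5)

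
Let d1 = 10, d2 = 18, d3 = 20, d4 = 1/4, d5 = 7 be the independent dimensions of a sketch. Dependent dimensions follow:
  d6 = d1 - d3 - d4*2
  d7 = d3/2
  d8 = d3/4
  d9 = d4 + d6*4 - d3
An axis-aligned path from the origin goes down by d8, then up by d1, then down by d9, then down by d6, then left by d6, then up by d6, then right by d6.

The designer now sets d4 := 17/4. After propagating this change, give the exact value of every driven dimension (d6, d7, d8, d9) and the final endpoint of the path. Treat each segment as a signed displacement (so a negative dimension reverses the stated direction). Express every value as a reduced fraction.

d6 = -37/2
d7 = 10
d8 = 5
d9 = -359/4
endpoint = (0, 379/4)

Apply edit: d4 := 17/4
  d6 = d1 - d3 - d4*2 = -37/2
  d7 = d3/2 = 10
  d8 = d3/4 = 5
  d9 = d4 + d6*4 - d3 = -359/4
Walk from origin (0, 0):
  seg 1: down by d8 = 5 → (0, -5)
  seg 2: up by d1 = 10 → (0, 5)
  seg 3: down by d9 = -359/4 → (0, 379/4)
  seg 4: down by d6 = -37/2 → (0, 453/4)
  seg 5: left by d6 = -37/2 → (37/2, 453/4)
  seg 6: up by d6 = -37/2 → (37/2, 379/4)
  seg 7: right by d6 = -37/2 → (0, 379/4)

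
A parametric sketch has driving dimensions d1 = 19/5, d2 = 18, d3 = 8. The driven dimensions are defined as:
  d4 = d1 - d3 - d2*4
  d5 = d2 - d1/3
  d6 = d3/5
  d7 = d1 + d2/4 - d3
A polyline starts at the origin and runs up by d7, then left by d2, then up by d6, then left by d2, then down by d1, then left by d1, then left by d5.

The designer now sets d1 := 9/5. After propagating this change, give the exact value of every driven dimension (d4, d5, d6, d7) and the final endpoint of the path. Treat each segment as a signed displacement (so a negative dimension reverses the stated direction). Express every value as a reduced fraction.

d4 = -391/5
d5 = 87/5
d6 = 8/5
d7 = -17/10
endpoint = (-276/5, -19/10)

Apply edit: d1 := 9/5
  d4 = d1 - d3 - d2*4 = -391/5
  d5 = d2 - d1/3 = 87/5
  d6 = d3/5 = 8/5
  d7 = d1 + d2/4 - d3 = -17/10
Walk from origin (0, 0):
  seg 1: up by d7 = -17/10 → (0, -17/10)
  seg 2: left by d2 = 18 → (-18, -17/10)
  seg 3: up by d6 = 8/5 → (-18, -1/10)
  seg 4: left by d2 = 18 → (-36, -1/10)
  seg 5: down by d1 = 9/5 → (-36, -19/10)
  seg 6: left by d1 = 9/5 → (-189/5, -19/10)
  seg 7: left by d5 = 87/5 → (-276/5, -19/10)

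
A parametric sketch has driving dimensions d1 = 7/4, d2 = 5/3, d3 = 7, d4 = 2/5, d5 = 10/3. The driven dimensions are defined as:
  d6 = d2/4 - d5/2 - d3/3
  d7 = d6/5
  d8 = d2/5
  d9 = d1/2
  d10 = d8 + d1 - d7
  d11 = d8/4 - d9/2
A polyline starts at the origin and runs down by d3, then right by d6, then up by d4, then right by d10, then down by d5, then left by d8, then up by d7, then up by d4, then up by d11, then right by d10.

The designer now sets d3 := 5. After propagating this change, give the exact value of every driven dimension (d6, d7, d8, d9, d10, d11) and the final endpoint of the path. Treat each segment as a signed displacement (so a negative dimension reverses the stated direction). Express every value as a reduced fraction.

Apply edit: d3 := 5
  d6 = d2/4 - d5/2 - d3/3 = -35/12
  d7 = d6/5 = -7/12
  d8 = d2/5 = 1/3
  d9 = d1/2 = 7/8
  d10 = d8 + d1 - d7 = 8/3
  d11 = d8/4 - d9/2 = -17/48
Walk from origin (0, 0):
  seg 1: down by d3 = 5 → (0, -5)
  seg 2: right by d6 = -35/12 → (-35/12, -5)
  seg 3: up by d4 = 2/5 → (-35/12, -23/5)
  seg 4: right by d10 = 8/3 → (-1/4, -23/5)
  seg 5: down by d5 = 10/3 → (-1/4, -119/15)
  seg 6: left by d8 = 1/3 → (-7/12, -119/15)
  seg 7: up by d7 = -7/12 → (-7/12, -511/60)
  seg 8: up by d4 = 2/5 → (-7/12, -487/60)
  seg 9: up by d11 = -17/48 → (-7/12, -2033/240)
  seg 10: right by d10 = 8/3 → (25/12, -2033/240)

d6 = -35/12
d7 = -7/12
d8 = 1/3
d9 = 7/8
d10 = 8/3
d11 = -17/48
endpoint = (25/12, -2033/240)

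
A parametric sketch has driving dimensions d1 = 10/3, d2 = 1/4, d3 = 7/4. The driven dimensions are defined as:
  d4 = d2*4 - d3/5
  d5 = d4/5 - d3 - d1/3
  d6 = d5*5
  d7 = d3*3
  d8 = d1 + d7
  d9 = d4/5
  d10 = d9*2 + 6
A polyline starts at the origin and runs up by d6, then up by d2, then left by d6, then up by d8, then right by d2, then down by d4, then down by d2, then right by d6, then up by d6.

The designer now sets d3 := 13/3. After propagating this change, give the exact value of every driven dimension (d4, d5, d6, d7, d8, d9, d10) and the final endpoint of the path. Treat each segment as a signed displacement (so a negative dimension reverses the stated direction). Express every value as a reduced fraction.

Apply edit: d3 := 13/3
  d4 = d2*4 - d3/5 = 2/15
  d5 = d4/5 - d3 - d1/3 = -1219/225
  d6 = d5*5 = -1219/45
  d7 = d3*3 = 13
  d8 = d1 + d7 = 49/3
  d9 = d4/5 = 2/75
  d10 = d9*2 + 6 = 454/75
Walk from origin (0, 0):
  seg 1: up by d6 = -1219/45 → (0, -1219/45)
  seg 2: up by d2 = 1/4 → (0, -4831/180)
  seg 3: left by d6 = -1219/45 → (1219/45, -4831/180)
  seg 4: up by d8 = 49/3 → (1219/45, -1891/180)
  seg 5: right by d2 = 1/4 → (4921/180, -1891/180)
  seg 6: down by d4 = 2/15 → (4921/180, -383/36)
  seg 7: down by d2 = 1/4 → (4921/180, -98/9)
  seg 8: right by d6 = -1219/45 → (1/4, -98/9)
  seg 9: up by d6 = -1219/45 → (1/4, -1709/45)

d4 = 2/15
d5 = -1219/225
d6 = -1219/45
d7 = 13
d8 = 49/3
d9 = 2/75
d10 = 454/75
endpoint = (1/4, -1709/45)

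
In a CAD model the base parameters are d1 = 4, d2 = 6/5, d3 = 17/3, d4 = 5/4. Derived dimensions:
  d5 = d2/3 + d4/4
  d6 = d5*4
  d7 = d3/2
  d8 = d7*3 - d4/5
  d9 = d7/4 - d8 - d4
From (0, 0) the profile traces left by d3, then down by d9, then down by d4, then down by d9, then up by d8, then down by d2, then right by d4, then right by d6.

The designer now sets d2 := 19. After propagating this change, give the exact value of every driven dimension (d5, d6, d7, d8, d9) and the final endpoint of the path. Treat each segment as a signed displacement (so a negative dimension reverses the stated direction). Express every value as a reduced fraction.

d5 = 319/48
d6 = 319/12
d7 = 17/6
d8 = 33/4
d9 = -211/24
endpoint = (133/6, 67/12)

Apply edit: d2 := 19
  d5 = d2/3 + d4/4 = 319/48
  d6 = d5*4 = 319/12
  d7 = d3/2 = 17/6
  d8 = d7*3 - d4/5 = 33/4
  d9 = d7/4 - d8 - d4 = -211/24
Walk from origin (0, 0):
  seg 1: left by d3 = 17/3 → (-17/3, 0)
  seg 2: down by d9 = -211/24 → (-17/3, 211/24)
  seg 3: down by d4 = 5/4 → (-17/3, 181/24)
  seg 4: down by d9 = -211/24 → (-17/3, 49/3)
  seg 5: up by d8 = 33/4 → (-17/3, 295/12)
  seg 6: down by d2 = 19 → (-17/3, 67/12)
  seg 7: right by d4 = 5/4 → (-53/12, 67/12)
  seg 8: right by d6 = 319/12 → (133/6, 67/12)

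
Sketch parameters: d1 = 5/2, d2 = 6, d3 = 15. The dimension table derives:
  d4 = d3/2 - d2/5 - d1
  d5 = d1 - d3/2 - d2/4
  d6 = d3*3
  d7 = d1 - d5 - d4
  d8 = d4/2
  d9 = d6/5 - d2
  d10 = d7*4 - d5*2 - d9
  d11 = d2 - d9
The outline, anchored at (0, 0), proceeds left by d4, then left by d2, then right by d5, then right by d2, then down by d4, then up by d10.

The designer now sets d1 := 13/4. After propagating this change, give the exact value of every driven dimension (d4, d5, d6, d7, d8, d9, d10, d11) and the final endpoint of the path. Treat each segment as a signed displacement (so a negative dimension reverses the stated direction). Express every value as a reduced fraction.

Apply edit: d1 := 13/4
  d4 = d3/2 - d2/5 - d1 = 61/20
  d5 = d1 - d3/2 - d2/4 = -23/4
  d6 = d3*3 = 45
  d7 = d1 - d5 - d4 = 119/20
  d8 = d4/2 = 61/40
  d9 = d6/5 - d2 = 3
  d10 = d7*4 - d5*2 - d9 = 323/10
  d11 = d2 - d9 = 3
Walk from origin (0, 0):
  seg 1: left by d4 = 61/20 → (-61/20, 0)
  seg 2: left by d2 = 6 → (-181/20, 0)
  seg 3: right by d5 = -23/4 → (-74/5, 0)
  seg 4: right by d2 = 6 → (-44/5, 0)
  seg 5: down by d4 = 61/20 → (-44/5, -61/20)
  seg 6: up by d10 = 323/10 → (-44/5, 117/4)

d4 = 61/20
d5 = -23/4
d6 = 45
d7 = 119/20
d8 = 61/40
d9 = 3
d10 = 323/10
d11 = 3
endpoint = (-44/5, 117/4)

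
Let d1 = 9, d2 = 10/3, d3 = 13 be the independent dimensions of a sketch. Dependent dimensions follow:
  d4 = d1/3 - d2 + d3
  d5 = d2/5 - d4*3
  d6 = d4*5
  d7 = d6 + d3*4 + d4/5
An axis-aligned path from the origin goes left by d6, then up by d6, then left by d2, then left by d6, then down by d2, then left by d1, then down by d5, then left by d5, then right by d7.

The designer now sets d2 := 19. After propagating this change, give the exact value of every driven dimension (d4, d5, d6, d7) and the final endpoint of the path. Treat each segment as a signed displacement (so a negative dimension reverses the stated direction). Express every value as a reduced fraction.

Apply edit: d2 := 19
  d4 = d1/3 - d2 + d3 = -3
  d5 = d2/5 - d4*3 = 64/5
  d6 = d4*5 = -15
  d7 = d6 + d3*4 + d4/5 = 182/5
Walk from origin (0, 0):
  seg 1: left by d6 = -15 → (15, 0)
  seg 2: up by d6 = -15 → (15, -15)
  seg 3: left by d2 = 19 → (-4, -15)
  seg 4: left by d6 = -15 → (11, -15)
  seg 5: down by d2 = 19 → (11, -34)
  seg 6: left by d1 = 9 → (2, -34)
  seg 7: down by d5 = 64/5 → (2, -234/5)
  seg 8: left by d5 = 64/5 → (-54/5, -234/5)
  seg 9: right by d7 = 182/5 → (128/5, -234/5)

d4 = -3
d5 = 64/5
d6 = -15
d7 = 182/5
endpoint = (128/5, -234/5)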